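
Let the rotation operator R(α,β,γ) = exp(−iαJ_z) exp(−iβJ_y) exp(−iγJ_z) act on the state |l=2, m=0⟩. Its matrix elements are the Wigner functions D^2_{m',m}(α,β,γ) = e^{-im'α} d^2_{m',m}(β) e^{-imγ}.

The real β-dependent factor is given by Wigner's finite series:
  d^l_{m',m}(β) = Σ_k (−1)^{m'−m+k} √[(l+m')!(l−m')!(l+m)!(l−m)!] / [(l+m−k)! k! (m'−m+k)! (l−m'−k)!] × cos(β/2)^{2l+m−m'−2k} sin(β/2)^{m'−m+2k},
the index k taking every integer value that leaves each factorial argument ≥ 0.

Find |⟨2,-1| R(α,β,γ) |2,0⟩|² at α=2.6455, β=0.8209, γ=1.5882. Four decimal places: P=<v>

P=0.3731

First d^2_{-1,0}(β=0.8209), then the phase factors e^{-i(-1)α} and e^{-i(0)γ}:
Half-angle: c=0.916941, s=0.399022. N=√(1·6·2·2)=4.898979
The bounds max(0,m−m')=1 and min(l+m,l−m')=2 give 2 terms
  k=1: (−1)^0·4.8990/(2)·0.9169^3·0.3990^1 = +0.753524
  k=2: (−1)^1·4.8990/(2)·0.9169^1·0.3990^3 = -0.142695
d^2_{-1,0}(0.8209) = +0.753524 -0.142695 = +0.610829
|D^2_{-1,0}|² = |d^2_{-1,0}(β)|² = (+0.610829)² = 0.373113 (the z-rotation phases have unit modulus)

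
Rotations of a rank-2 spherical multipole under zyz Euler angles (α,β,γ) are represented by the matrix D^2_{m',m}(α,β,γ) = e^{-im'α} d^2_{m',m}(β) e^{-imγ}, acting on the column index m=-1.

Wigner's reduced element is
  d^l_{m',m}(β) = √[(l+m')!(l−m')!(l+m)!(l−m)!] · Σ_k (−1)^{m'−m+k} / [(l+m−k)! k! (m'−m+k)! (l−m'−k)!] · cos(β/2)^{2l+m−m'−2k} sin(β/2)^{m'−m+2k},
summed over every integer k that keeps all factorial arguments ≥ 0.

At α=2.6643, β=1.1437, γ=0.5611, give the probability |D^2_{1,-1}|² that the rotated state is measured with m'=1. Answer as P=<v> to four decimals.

P=0.2868

D^2_{1,-1}(2.6643,1.1437,0.5611) = e^{-i·1·2.6643}·d^2_{1,-1}(1.1437)·e^{-i·-1·0.5611}. Compute d first:
Half-angle: c=0.840901, s=0.541189. N=√(6·1·1·6)=6.000000
The bounds max(0,m−m')=0 and min(l+m,l−m')=1 give 2 terms
  k=0: (−1)^2·6.0000/(2)·0.8409^2·0.5412^2 = +0.621310
  k=1: (−1)^3·6.0000/(6)·0.8409^0·0.5412^4 = -0.085782
d^2_{1,-1}(1.1437) = +0.621310 -0.085782 = +0.535529
|D^2_{1,-1}|² = |d^2_{1,-1}(β)|² = (+0.535529)² = 0.286791 (the z-rotation phases have unit modulus)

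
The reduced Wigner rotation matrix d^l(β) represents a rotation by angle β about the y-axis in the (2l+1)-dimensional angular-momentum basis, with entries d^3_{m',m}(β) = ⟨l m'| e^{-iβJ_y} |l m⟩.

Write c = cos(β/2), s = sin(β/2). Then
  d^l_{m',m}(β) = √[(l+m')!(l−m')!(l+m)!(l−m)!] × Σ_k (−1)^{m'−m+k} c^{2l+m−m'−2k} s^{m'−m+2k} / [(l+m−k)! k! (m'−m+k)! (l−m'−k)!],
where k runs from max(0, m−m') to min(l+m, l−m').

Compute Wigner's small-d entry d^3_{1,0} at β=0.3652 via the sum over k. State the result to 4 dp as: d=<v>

d=-0.5200

d^3_{1,0}(β=0.3652) via Wigner's sum:
Half-angle: c=0.983375, s=0.181587. N=√(24·2·6·6)=41.569219
k∈{0,1,2} keeps every argument non-negative
  k=0: (−1)^1·41.5692/(12)·0.9834^5·0.1816^1 = -0.578457
  k=1: (−1)^2·41.5692/(4)·0.9834^3·0.1816^3 = +0.059173
  k=2: (−1)^3·41.5692/(12)·0.9834^1·0.1816^5 = -0.000673
d^3_{1,0}(0.3652) = -0.578457 +0.059173 -0.000673 = -0.519956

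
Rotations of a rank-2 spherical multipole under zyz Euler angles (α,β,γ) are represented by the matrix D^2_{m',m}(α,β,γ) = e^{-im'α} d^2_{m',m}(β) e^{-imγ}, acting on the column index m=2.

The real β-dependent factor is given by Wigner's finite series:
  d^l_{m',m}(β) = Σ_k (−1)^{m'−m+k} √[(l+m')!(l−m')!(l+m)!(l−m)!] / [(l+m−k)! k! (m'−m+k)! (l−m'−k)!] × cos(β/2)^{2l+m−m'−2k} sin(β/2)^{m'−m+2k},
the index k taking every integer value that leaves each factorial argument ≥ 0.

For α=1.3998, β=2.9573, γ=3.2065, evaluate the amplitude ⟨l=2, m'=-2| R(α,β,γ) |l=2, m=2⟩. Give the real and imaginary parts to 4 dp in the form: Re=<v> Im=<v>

First d^2_{-2,2}(β=2.9573), then the phase factors e^{-i(-2)α} and e^{-i(2)γ}:
With c≡cos(β/2)=0.092016 and s≡sin(β/2)=0.995758, N=[1·24·24·1]^{1/2}=24.000000
k∈{4} keeps every argument non-negative
  k=4: (−1)^0·24.0000/(24)·0.0920^0·0.9958^4 = +0.983138
d^2_{-2,2}(2.9573) = +0.983138
Attach z-rotation phases: D = e^{-i(-2)(1.3998)}·(+0.983138)·e^{-i(2)(3.2065)} = -0.875728+0.446833i

Re=-0.8757 Im=0.4468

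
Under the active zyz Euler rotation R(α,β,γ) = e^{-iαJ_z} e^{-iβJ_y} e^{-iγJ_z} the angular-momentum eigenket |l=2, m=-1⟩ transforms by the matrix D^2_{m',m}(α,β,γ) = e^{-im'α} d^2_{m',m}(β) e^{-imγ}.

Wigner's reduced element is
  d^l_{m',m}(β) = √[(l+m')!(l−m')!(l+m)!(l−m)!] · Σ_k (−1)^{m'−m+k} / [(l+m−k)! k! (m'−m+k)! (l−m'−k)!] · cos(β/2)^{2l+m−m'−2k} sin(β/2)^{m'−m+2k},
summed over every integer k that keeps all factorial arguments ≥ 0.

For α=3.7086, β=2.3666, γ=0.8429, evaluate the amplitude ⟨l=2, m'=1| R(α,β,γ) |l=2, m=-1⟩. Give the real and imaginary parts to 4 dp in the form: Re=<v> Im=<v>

First d^2_{1,-1}(β=2.3666), then the phase factors e^{-i(1)α} and e^{-i(-1)γ}:
Half-angle: c=0.377872, s=0.925858. N=√(6·1·1·6)=6.000000
k: max(0,(-1)−(1))=0 … min(2+(-1),2−(1))=1
  k=0: (−1)^2·6.0000/(2)·0.3779^2·0.9259^2 = +0.367196
  k=1: (−1)^3·6.0000/(6)·0.3779^0·0.9259^4 = -0.734814
d^2_{1,-1}(2.3666) = +0.367196 -0.734814 = -0.367618
D = (-0.843512+0.537110i)·(-0.367618)·(+0.665301+0.746576i) = +0.353715+0.100141i

Re=0.3537 Im=0.1001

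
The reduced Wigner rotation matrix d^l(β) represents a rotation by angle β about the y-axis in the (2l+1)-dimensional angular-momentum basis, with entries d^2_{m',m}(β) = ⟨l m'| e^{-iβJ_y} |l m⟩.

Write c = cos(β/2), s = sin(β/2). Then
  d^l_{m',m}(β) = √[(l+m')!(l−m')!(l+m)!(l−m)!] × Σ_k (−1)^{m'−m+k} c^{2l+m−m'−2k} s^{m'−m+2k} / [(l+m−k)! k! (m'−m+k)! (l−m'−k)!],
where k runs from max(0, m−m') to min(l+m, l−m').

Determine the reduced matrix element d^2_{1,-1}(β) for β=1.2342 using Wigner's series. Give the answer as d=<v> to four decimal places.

d=0.5561

d^2_{1,-1}(β=1.2342) via Wigner's sum:
c=cos(1.2342/2)=0.815560, s=sin(1.2342/2)=0.578672; N=√[6·1·1·6]=6.000000
k∈{0,1} keeps every argument non-negative
  k=0: (−1)^2·6.0000/(2)·0.8156^2·0.5787^2 = +0.668188
  k=1: (−1)^3·6.0000/(6)·0.8156^0·0.5787^4 = -0.112132
d^2_{1,-1}(1.2342) = +0.668188 -0.112132 = +0.556056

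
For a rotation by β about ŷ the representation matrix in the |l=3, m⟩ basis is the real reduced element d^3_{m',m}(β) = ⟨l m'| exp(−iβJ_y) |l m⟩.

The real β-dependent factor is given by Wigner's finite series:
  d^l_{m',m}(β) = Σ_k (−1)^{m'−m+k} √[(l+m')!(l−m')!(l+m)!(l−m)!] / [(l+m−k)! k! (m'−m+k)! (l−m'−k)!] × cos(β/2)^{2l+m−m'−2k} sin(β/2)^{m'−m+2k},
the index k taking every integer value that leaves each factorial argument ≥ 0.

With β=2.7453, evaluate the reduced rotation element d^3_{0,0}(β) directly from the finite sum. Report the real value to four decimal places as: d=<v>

d=-0.5789

d^3_{0,0}(β=2.7453) via Wigner's sum:
Half-angle: c=0.196852, s=0.980433. N=√(6·6·6·6)=36.000000
k∈{0,1,2,3} keeps every argument non-negative
  k=0: (−1)^0·36.0000/(36)·0.1969^6·0.9804^0 = +0.000058
  k=1: (−1)^1·36.0000/(4)·0.1969^4·0.9804^2 = -0.012991
  k=2: (−1)^2·36.0000/(4)·0.1969^2·0.9804^4 = +0.322252
  k=3: (−1)^3·36.0000/(36)·0.1969^0·0.9804^6 = -0.888194
d^3_{0,0}(2.7453) = +0.000058 -0.012991 +0.322252 -0.888194 = -0.578875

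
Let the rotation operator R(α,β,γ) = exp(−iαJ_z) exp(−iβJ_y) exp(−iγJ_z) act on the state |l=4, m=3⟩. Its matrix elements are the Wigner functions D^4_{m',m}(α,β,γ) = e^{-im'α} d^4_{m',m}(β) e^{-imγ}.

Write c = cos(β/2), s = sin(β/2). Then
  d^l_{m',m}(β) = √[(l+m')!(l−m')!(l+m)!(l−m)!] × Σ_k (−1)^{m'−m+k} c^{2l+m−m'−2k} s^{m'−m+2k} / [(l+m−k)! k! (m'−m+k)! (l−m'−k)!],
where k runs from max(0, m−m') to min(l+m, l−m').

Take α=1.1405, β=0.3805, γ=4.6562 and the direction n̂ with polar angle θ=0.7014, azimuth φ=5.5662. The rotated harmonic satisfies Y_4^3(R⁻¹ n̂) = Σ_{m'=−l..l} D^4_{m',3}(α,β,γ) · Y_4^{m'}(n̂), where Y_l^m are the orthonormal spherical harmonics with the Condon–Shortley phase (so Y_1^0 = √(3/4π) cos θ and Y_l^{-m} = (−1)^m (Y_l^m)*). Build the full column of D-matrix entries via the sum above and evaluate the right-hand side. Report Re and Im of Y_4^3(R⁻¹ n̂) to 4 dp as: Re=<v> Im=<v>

Need the full column D^4_{m',3} for m'=−4..4 at α=1.1405, β=0.3805, γ=4.6562.
cos(β/2)=0.981957, sin(β/2)=0.189104
d^4_{-4,3}: single k=7 term ⇒ +0.000024;  D = -0.000024-0.000000i
d^4_{-3,3}: k∈[6..7] ⇒ +0.000309 -0.000002 = +0.000307;  D = -0.000133+0.000277i
d^4_{-2,3}: k∈[5..6] ⇒ +0.002570 -0.000032 = +0.002538;  D = +0.001620+0.001954i
d^4_{-1,3}: k∈[4..5] ⇒ +0.015729 -0.000350 = +0.015379;  D = +0.014855-0.003979i
d^4_{0,3}: k∈[3..4] ⇒ +0.073052 -0.002709 = +0.070343;  D = +0.011801-0.069346i
d^4_{1,3}: k∈[2..3] ⇒ +0.254465 -0.015729 = +0.238736;  D = -0.197191-0.134577i
d^4_{2,3}: k∈[1..2] ⇒ +0.622892 -0.069303 = +0.553589;  D = -0.474352+0.285397i
d^4_{3,3}: k∈[0..1] ⇒ +0.864450 -0.224417 = +0.640033;  D = +0.071114+0.636069i
d^4_{4,3}: single k=0 term ⇒ -0.470862;  D = -0.447114-0.147651i
Y_4^{m'}(θ=0.7014,φ=5.5662) and Σ D·Y over m':
  (-0.0000-0.0000i)·(-0.0739+0.0207i)  (-0.0001+0.0003i)·(-0.1408+0.2149i)  (+0.0016+0.0020i)·(+0.0586+0.4257i)  (+0.0149-0.0040i)·(+0.1908+0.1663i)  (+0.0118-0.0693i)·(-0.2737+0.0000i)  (-0.1972-0.1346i)·(-0.1908+0.1663i)  (-0.4744+0.2854i)·(+0.0586-0.4257i)  (+0.0711+0.6361i)·(+0.1408+0.2149i)  (-0.4471-0.1477i)·(-0.0739-0.0207i)
Y_4^3(R⁻¹ n̂) = +0.056489+0.358028i

Re=0.0565 Im=0.3580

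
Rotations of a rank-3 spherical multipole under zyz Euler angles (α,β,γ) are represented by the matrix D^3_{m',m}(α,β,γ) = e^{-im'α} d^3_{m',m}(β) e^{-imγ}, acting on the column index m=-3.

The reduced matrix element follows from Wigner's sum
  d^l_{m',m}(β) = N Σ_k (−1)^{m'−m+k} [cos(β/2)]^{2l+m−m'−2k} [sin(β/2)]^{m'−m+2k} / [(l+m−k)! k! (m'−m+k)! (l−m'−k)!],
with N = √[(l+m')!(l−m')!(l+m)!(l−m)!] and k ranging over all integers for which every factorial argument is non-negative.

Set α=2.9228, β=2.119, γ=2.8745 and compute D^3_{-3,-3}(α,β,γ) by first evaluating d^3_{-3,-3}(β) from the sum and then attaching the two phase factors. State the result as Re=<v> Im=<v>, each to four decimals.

Split into d^3_{-3,-3}(β=2.119) × two z-phases.
c=cos(2.119/2)=0.489308, s=sin(2.119/2)=0.872111; N=√[1·720·1·720]=720.000000
k: max(0,(-3)−(-3))=0 … min(3+(-3),3−(-3))=0
  k=0: (−1)^0·720.0000/(720)·0.4893^6·0.8721^0 = +0.013724
d^3_{-3,-3}(2.119) = +0.013724
Phases: e^{-i·(-3)·2.9228}=-0.792208+0.610251i, e^{-i·(-3)·2.8745}=-0.695789+0.718246i ⇒ D=+0.001549-0.013637i

Re=0.0015 Im=-0.0136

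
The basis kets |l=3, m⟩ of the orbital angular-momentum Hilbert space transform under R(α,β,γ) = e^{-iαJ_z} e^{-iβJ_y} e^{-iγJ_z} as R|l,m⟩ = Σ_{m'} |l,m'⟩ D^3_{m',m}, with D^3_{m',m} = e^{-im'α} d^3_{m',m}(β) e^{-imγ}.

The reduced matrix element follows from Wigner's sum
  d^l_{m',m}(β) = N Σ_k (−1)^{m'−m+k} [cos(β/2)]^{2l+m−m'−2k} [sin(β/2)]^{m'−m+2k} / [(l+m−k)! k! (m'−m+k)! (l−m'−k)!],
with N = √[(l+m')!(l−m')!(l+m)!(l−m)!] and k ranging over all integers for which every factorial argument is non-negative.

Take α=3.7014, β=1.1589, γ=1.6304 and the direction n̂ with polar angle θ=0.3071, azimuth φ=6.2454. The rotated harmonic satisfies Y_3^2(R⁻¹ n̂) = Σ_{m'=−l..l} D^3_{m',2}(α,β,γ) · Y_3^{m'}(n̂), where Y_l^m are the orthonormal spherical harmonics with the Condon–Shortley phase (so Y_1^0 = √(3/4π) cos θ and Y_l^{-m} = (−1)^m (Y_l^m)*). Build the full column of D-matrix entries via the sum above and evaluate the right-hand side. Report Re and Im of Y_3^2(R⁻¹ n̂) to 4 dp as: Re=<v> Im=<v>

Need the full column D^3_{m',2} for m'=−3..3 at α=3.7014, β=1.1589, γ=1.6304.
cos(β/2)=0.836764, sin(β/2)=0.547564
d^3_{-3,2}: single k=5 term ⇒ +0.100891;  D = +0.001068+0.100885i
d^3_{-2,2}: k∈[4..5] ⇒ +0.314713 -0.026953 = +0.287760;  D = -0.155379-0.242205i
d^3_{-1,2}: k∈[3..4] ⇒ +0.608335 -0.130250 = +0.478086;  D = +0.432427+0.203895i
d^3_{0,2}: k∈[2..3] ⇒ +0.805085 -0.344751 = +0.460334;  D = -0.457067+0.054745i
d^3_{1,2}: k∈[1..2] ⇒ +0.710313 -0.608335 = +0.101977;  D = +0.079358-0.064044i
d^3_{2,2}: k∈[0..1] ⇒ +0.343256 -0.734939 = -0.391683;  D = +0.127654-0.370298i
d^3_{3,2}: single k=0 term ⇒ -0.550206;  D = +0.124273+0.535987i
Y_3^{m'}(θ=0.3071,φ=6.2454) and Σ D·Y over m':
  (+0.0011+0.1009i)·(+0.0115+0.0013i)  (-0.1554-0.2422i)·(+0.0888+0.0067i)  (+0.4324+0.2039i)·(+0.3459+0.0131i)  (-0.4571+0.0547i)·(+0.5489+0.0000i)  (+0.0794-0.0640i)·(-0.3459+0.0131i)  (+0.1277-0.3703i)·(+0.0888-0.0067i)  (+0.1243+0.5360i)·(-0.0115+0.0013i)
Y_3^2(R⁻¹ n̂) = -0.136151+0.068329i

Re=-0.1362 Im=0.0683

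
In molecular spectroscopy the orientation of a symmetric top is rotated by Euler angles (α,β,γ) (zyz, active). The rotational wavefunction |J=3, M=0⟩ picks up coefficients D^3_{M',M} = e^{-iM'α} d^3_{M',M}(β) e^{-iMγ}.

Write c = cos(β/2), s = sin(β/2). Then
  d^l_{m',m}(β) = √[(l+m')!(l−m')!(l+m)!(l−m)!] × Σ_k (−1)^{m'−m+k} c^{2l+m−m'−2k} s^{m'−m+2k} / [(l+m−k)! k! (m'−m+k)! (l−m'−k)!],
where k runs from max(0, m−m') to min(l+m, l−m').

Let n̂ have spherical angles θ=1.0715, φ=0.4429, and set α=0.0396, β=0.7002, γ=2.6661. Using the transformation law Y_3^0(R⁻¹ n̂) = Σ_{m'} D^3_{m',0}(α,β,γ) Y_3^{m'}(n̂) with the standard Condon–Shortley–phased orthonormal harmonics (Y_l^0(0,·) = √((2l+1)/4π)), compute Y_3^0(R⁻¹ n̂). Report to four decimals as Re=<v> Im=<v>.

Need the full column D^3_{m',0} for m'=−3..3 at α=0.0396, β=0.7002, γ=2.6661.
cos(β/2)=0.939338, sin(β/2)=0.342992
d^3_{-3,0}: single k=3 term ⇒ +0.149566;  D = +0.148512+0.017727i
d^3_{-2,0}: k∈[2..3] ⇒ +0.501668 -0.066887 = +0.434781;  D = +0.433418+0.034399i
d^3_{-1,0}: k∈[1..3] ⇒ +0.868930 -0.347559 +0.015447 = +0.536817;  D = +0.536396+0.021252i
d^3_{0,0}: k∈[0..3] ⇒ +0.686962 -0.824324 +0.109906 -0.001628 = -0.029085;  D = -0.029085+0.000000i
d^3_{1,0}: k∈[0..2] ⇒ -0.868930 +0.347559 -0.015447 = -0.536817;  D = -0.536396+0.021252i
d^3_{2,0}: k∈[0..1] ⇒ +0.501668 -0.066887 = +0.434781;  D = +0.433418-0.034399i
d^3_{3,0}: single k=0 term ⇒ -0.149566;  D = -0.148512+0.017727i
Y_3^{m'}(θ=1.0715,φ=0.4429) and Σ D·Y over m':
  (+0.1485+0.0177i)·(+0.0677-0.2741i)  (+0.4334+0.0344i)·(+0.2386-0.2921i)  (+0.5364+0.0213i)·(+0.0375-0.0178i)  (-0.0291+0.0000i)·(-0.3312+0.0000i)  (-0.5364+0.0213i)·(-0.0375-0.0178i)  (+0.4334-0.0344i)·(+0.2386+0.2921i)  (-0.1485+0.0177i)·(-0.0677-0.2741i)
Y_3^0(R⁻¹ n̂) = +0.307372+0.000000i

Re=0.3074 Im=0.0000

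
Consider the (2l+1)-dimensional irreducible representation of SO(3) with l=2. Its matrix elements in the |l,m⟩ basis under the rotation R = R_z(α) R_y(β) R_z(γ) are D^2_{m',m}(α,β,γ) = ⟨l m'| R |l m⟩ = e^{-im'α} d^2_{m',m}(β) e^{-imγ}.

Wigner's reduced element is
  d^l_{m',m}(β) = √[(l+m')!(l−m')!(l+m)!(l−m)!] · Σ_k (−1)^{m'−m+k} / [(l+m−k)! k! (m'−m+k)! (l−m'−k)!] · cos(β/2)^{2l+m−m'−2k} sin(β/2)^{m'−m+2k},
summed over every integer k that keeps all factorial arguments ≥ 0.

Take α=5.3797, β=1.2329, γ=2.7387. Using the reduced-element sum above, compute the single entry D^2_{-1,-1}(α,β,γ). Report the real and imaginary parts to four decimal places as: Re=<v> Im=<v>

Split into d^2_{-1,-1}(β=1.2329) × two z-phases.
With c≡cos(β/2)=0.815936 and s≡sin(β/2)=0.578142, N=[1·6·1·6]^{1/2}=6.000000
The bounds max(0,m−m')=0 and min(l+m,l−m')=1 give 2 terms
  k=0: (−1)^0·6.0000/(6)·0.8159^4·0.5781^0 = +0.443225
  k=1: (−1)^1·6.0000/(2)·0.8159^2·0.5781^2 = -0.667579
d^2_{-1,-1}(1.2329) = +0.443225 -0.667579 = -0.224354
D = (+0.618876-0.785489i)·(-0.224354)·(-0.919931+0.392081i) = +0.058634-0.216557i

Re=0.0586 Im=-0.2166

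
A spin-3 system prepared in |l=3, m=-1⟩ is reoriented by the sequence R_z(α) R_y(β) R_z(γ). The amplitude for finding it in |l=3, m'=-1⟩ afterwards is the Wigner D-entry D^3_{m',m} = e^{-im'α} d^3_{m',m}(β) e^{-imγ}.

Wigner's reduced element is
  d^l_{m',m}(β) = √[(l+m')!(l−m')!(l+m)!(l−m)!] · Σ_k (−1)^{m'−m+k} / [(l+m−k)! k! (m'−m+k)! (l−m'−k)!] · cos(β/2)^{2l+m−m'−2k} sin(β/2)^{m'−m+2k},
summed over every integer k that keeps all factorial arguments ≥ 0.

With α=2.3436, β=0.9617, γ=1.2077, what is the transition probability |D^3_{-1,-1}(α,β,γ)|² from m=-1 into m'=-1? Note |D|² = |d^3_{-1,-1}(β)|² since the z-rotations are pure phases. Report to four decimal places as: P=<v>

D^3_{-1,-1}(2.3436,0.9617,1.2077) = e^{-i·-1·2.3436}·d^3_{-1,-1}(0.9617)·e^{-i·-1·1.2077}. Compute d first:
With c≡cos(β/2)=0.886602 and s≡sin(β/2)=0.462533, N=[2·24·2·24]^{1/2}=48.000000
k∈{0,1,2} keeps every argument non-negative
  k=0: (−1)^0·48.0000/(48)·0.8866^6·0.4625^0 = +0.485705
  k=1: (−1)^1·48.0000/(6)·0.8866^4·0.4625^2 = -1.057524
  k=2: (−1)^2·48.0000/(8)·0.8866^2·0.4625^4 = +0.215864
d^3_{-1,-1}(0.9617) = +0.485705 -1.057524 +0.215864 = -0.355956
|D^3_{-1,-1}|² = |d^3_{-1,-1}(β)|² = (-0.355956)² = 0.126704 (the z-rotation phases have unit modulus)

P=0.1267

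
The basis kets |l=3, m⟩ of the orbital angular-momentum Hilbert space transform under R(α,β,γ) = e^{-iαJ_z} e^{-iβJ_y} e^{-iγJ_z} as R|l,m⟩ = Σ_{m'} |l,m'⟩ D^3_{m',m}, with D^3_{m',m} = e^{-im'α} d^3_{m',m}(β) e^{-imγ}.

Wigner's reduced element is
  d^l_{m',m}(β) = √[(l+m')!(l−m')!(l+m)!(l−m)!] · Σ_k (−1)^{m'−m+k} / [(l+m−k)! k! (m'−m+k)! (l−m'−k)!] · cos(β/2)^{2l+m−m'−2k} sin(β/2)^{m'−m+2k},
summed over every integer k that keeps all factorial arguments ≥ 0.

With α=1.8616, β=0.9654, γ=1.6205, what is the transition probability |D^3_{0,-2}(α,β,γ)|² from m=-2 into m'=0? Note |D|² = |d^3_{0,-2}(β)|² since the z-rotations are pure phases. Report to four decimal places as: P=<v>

Split into d^3_{0,-2}(β=0.9654) × two z-phases.
With c≡cos(β/2)=0.885745 and s≡sin(β/2)=0.464172, N=[6·6·1·120]^{1/2}=65.726707
k: max(0,(-2)−(0))=0 … min(3+(-2),3−(0))=1
  k=0: (−1)^2·65.7267/(12)·0.8857^4·0.4642^2 = +0.726363
  k=1: (−1)^3·65.7267/(12)·0.8857^2·0.4642^4 = -0.199478
d^3_{0,-2}(0.9654) = +0.726363 -0.199478 = +0.526885
|D^3_{0,-2}|² = |d^3_{0,-2}(β)|² = (+0.526885)² = 0.277608 (the z-rotation phases have unit modulus)

P=0.2776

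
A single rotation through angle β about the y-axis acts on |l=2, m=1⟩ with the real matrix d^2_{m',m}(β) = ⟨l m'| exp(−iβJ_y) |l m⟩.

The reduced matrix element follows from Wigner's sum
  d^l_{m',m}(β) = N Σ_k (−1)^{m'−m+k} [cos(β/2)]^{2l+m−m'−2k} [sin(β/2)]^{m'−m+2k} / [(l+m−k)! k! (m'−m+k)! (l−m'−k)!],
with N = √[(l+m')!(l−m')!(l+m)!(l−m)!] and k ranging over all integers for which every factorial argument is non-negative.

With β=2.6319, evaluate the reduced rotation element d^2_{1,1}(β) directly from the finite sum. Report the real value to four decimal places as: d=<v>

d^2_{1,1}(β=2.6319) via Wigner's sum:
With c≡cos(β/2)=0.252097 and s≡sin(β/2)=0.967702, N=[6·1·6·1]^{1/2}=6.000000
k: max(0,(1)−(1))=0 … min(2+(1),2−(1))=1
  k=0: (−1)^0·6.0000/(6)·0.2521^4·0.9677^0 = +0.004039
  k=1: (−1)^1·6.0000/(2)·0.2521^2·0.9677^2 = -0.178541
d^2_{1,1}(2.6319) = +0.004039 -0.178541 = -0.174502

d=-0.1745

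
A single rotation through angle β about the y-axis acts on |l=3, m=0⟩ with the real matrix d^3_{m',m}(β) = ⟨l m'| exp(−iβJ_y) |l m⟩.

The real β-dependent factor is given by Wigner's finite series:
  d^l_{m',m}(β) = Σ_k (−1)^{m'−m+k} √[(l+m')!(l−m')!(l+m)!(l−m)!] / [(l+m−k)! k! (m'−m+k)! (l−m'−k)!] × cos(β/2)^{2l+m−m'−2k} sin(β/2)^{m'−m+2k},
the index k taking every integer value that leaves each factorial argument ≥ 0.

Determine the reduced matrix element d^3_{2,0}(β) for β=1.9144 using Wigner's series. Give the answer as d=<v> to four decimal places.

d=-0.4089

d^3_{2,0}(β=1.9144) via Wigner's sum:
With c≡cos(β/2)=0.575811 and s≡sin(β/2)=0.817583, N=[120·1·6·6]^{1/2}=65.726707
Admissible k: 0..1 (factorial args all ≥0)
  k=0: (−1)^2·65.7267/(12)·0.5758^4·0.8176^2 = +0.402481
  k=1: (−1)^3·65.7267/(12)·0.5758^2·0.8176^4 = -0.811424
d^3_{2,0}(1.9144) = +0.402481 -0.811424 = -0.408943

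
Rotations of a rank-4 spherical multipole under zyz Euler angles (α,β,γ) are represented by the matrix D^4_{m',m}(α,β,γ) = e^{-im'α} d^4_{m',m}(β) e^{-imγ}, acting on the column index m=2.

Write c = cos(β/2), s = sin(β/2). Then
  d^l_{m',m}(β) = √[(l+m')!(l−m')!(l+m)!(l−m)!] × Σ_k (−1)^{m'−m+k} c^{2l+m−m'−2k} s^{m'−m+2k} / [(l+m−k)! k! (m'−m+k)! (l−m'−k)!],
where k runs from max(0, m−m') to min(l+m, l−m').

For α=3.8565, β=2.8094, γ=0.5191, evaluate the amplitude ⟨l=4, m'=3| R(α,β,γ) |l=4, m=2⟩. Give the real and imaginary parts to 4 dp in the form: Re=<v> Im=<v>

D^4_{3,2}(3.8565,2.8094,0.5191) = e^{-i·3·3.8565}·d^4_{3,2}(2.8094)·e^{-i·2·0.5191}. Compute d first:
Half-angle: c=0.165334, s=0.986238. N=√(5040·1·720·2)=2693.993318
Admissible k: 0..1 (factorial args all ≥0)
  k=0: (−1)^1·2693.9933/(720)·0.1653^7·0.9862^1 = -0.000012
  k=1: (−1)^2·2693.9933/(240)·0.1653^5·0.9862^3 = +0.001330
d^4_{3,2}(2.8094) = -0.000012 +0.001330 = +0.001318
Attach z-rotation phases: D = e^{-i(3)(3.8565)}·(+0.001318)·e^{-i(2)(0.5191)} = +0.001317-0.000054i

Re=0.0013 Im=-0.0001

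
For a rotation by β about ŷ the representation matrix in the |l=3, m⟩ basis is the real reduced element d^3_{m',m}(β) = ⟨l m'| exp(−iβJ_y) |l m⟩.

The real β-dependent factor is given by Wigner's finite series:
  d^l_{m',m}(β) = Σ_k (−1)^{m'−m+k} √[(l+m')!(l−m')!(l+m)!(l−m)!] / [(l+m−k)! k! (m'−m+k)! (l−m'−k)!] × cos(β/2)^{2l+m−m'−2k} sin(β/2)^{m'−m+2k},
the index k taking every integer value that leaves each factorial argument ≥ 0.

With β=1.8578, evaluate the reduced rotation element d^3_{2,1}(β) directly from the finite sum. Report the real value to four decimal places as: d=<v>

d^3_{2,1}(β=1.8578) via Wigner's sum:
c=cos(1.8578/2)=0.598715, s=sin(1.8578/2)=0.800962; N=√[120·1·24·2]=75.894664
k: max(0,(1)−(2))=0 … min(3+(1),3−(2))=1
  k=0: (−1)^1·75.8947/(24)·0.5987^5·0.8010^1 = -0.194856
  k=1: (−1)^2·75.8947/(12)·0.5987^3·0.8010^3 = +0.697472
d^3_{2,1}(1.8578) = -0.194856 +0.697472 = +0.502616

d=0.5026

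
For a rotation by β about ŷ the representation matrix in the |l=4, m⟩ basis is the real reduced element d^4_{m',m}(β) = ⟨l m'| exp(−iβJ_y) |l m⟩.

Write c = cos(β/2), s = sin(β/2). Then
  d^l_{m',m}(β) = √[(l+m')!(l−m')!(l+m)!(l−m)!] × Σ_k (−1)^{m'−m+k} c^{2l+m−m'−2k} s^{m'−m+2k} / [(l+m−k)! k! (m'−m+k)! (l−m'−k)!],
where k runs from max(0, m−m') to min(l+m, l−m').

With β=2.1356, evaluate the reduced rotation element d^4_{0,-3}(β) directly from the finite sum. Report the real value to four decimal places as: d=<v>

d=0.4771

d^4_{0,-3}(β=2.1356) via Wigner's sum:
Half-angle: c=0.482053, s=0.876142. N=√(24·24·1·5040)=1703.830978
k: max(0,(-3)−(0))=0 … min(4+(-3),4−(0))=1
  k=0: (−1)^3·1703.8310/(144)·0.4821^5·0.8761^3 = -0.207139
  k=1: (−1)^4·1703.8310/(144)·0.4821^3·0.8761^5 = +0.684260
d^4_{0,-3}(2.1356) = -0.207139 +0.684260 = +0.477121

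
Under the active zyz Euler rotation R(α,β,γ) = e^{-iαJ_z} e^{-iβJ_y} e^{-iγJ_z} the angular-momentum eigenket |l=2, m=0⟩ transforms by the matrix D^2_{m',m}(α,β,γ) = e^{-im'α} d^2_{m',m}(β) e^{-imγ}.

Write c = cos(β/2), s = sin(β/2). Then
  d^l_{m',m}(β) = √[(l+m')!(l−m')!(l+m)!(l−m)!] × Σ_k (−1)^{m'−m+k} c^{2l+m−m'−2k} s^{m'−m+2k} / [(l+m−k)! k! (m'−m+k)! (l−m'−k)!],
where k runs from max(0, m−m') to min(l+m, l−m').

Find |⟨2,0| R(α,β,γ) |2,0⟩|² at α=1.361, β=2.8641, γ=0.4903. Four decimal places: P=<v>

P=0.7875

D^2_{0,0}(1.361,2.8641,0.4903) = e^{-i·0·1.361}·d^2_{0,0}(2.8641)·e^{-i·0·0.4903}. Compute d first:
With c≡cos(β/2)=0.138302 and s≡sin(β/2)=0.990390, N=[2·2·2·2]^{1/2}=4.000000
k: max(0,(0)−(0))=0 … min(2+(0),2−(0))=2
  k=0: (−1)^0·4.0000/(4)·0.1383^4·0.9904^0 = +0.000366
  k=1: (−1)^1·4.0000/(1)·0.1383^2·0.9904^2 = -0.075046
  k=2: (−1)^2·4.0000/(4)·0.1383^0·0.9904^4 = +0.962111
d^2_{0,0}(2.8641) = +0.000366 -0.075046 +0.962111 = +0.887431
|D^2_{0,0}|² = |d^2_{0,0}(β)|² = (+0.887431)² = 0.787534 (the z-rotation phases have unit modulus)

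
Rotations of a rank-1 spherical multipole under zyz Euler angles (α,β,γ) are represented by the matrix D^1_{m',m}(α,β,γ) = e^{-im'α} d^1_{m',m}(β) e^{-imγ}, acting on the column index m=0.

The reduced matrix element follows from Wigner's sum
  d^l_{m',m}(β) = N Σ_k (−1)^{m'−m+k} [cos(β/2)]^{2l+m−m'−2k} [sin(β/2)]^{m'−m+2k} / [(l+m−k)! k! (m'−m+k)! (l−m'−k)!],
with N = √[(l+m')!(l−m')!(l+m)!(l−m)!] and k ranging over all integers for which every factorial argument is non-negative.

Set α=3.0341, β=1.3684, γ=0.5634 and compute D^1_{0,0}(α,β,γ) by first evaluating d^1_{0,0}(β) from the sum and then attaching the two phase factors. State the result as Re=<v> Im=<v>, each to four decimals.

Re=0.2010 Im=0.0000

Split into d^1_{0,0}(β=1.3684) × two z-phases.
c=cos(1.3684/2)=0.774925, s=sin(1.3684/2)=0.632053; N=√[1·1·1·1]=1.000000
k∈{0,1} keeps every argument non-negative
  k=0: (−1)^0·1.0000/(1)·0.7749^2·0.6321^0 = +0.600509
  k=1: (−1)^1·1.0000/(1)·0.7749^0·0.6321^2 = -0.399491
d^1_{0,0}(1.3684) = +0.600509 -0.399491 = +0.201017
D = (+1.000000+0.000000i)·(+0.201017)·(+1.000000+0.000000i) = +0.201017+0.000000i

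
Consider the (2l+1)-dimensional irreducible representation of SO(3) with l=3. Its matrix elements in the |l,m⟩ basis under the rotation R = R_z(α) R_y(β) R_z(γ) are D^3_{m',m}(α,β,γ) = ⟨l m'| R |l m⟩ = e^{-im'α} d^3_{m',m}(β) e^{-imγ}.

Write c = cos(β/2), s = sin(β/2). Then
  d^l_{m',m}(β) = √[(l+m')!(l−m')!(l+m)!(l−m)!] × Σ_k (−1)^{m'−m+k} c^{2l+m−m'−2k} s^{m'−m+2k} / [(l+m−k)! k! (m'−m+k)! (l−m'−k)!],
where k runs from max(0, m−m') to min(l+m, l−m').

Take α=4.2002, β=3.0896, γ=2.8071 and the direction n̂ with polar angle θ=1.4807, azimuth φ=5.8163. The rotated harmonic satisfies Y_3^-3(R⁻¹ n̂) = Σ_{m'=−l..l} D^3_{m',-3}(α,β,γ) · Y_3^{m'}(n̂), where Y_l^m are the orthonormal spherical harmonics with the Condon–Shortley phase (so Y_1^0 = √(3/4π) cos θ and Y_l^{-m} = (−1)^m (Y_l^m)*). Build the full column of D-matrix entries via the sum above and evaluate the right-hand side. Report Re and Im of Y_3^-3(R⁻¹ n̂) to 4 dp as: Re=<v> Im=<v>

Need the full column D^3_{m',-3} for m'=−3..3 at α=4.2002, β=3.0896, γ=2.8071.
cos(β/2)=0.025993, sin(β/2)=0.999662
d^3_{-3,-3}: single k=0 term ⇒ +0.000000;  D = -0.000000+0.000000i
d^3_{-2,-3}: single k=0 term ⇒ -0.000000;  D = +0.000000+0.000000i
d^3_{-1,-3}: single k=0 term ⇒ +0.000002;  D = +0.000002+0.000000i
d^3_{0,-3}: single k=0 term ⇒ -0.000078;  D = +0.000042-0.000066i
d^3_{1,-3}: single k=0 term ⇒ +0.002613;  D = -0.001233-0.002304i
d^3_{2,-3}: single k=0 term ⇒ -0.063563;  D = -0.063549-0.001328i
d^3_{3,-3}: single k=0 term ⇒ +0.997974;  D = -0.507167+0.859497i
Y_3^{m'}(θ=1.4807,φ=5.8163) and Σ D·Y over m':
  (-0.0000+0.0000i)·(+0.0698+0.4062i)  (+0.0000+0.0000i)·(+0.0543+0.0733i)  (+0.0000+0.0000i)·(-0.2758-0.1390i)  (+0.0000-0.0001i)·(-0.0994+0.0000i)  (-0.0012-0.0023i)·(+0.2758-0.1390i)  (-0.0635-0.0013i)·(+0.0543-0.0733i)  (-0.5072+0.8595i)·(-0.0698+0.4062i)
Y_3^-3(R⁻¹ n̂) = -0.317957-0.261873i

Re=-0.3180 Im=-0.2619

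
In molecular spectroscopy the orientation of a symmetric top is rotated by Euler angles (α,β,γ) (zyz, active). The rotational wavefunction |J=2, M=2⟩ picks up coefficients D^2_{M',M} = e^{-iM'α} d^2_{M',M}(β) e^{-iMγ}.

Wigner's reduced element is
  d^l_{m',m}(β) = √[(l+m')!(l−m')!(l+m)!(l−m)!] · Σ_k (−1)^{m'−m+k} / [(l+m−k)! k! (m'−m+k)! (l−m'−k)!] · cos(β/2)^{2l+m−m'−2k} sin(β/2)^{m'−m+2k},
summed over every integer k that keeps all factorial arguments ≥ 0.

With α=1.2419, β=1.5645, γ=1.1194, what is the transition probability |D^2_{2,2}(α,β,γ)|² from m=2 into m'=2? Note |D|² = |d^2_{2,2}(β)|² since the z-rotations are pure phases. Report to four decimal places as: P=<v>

First d^2_{2,2}(β=1.5645), then the phase factors e^{-i(2)α} and e^{-i(2)γ}:
c=cos(1.5645/2)=0.709329, s=sin(1.5645/2)=0.704877; N=√[24·1·24·1]=24.000000
k∈{0} keeps every argument non-negative
  k=0: (−1)^0·24.0000/(24)·0.7093^4·0.7049^0 = +0.253158
d^2_{2,2}(1.5645) = +0.253158
|D^2_{2,2}|² = |d^2_{2,2}(β)|² = (+0.253158)² = 0.064089 (the z-rotation phases have unit modulus)

P=0.0641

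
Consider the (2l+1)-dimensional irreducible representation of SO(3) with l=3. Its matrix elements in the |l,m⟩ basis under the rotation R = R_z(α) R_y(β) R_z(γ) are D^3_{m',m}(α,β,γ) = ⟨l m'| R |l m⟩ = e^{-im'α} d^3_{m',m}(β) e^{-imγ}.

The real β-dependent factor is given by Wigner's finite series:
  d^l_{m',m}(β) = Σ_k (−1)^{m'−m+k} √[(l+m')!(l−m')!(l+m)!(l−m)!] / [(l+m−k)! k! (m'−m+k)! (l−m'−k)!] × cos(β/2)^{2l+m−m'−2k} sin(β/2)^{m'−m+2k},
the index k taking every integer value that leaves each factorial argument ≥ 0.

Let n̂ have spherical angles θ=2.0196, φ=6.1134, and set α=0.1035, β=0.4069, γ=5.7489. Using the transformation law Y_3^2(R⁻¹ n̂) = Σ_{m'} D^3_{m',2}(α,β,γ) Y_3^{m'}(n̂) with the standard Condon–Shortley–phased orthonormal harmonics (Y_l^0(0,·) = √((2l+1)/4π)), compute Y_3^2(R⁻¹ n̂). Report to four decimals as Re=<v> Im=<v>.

Re=-0.0471 Im=-0.0306

Need the full column D^3_{m',2} for m'=−3..3 at α=0.1035, β=0.4069, γ=5.7489.
cos(β/2)=0.979375, sin(β/2)=0.202049
d^3_{-3,2}: single k=5 term ⇒ +0.000808;  D = +0.000154+0.000793i
d^3_{-2,2}: k∈[4..5] ⇒ +0.007993 -0.000068 = +0.007925;  D = +0.002306+0.007582i
d^3_{-1,2}: k∈[3..4] ⇒ +0.049006 -0.001043 = +0.047963;  D = +0.018621+0.044201i
d^3_{0,2}: k∈[2..3] ⇒ +0.205718 -0.008756 = +0.196962;  D = +0.094813+0.172640i
d^3_{1,2}: k∈[1..2] ⇒ +0.575709 -0.049006 = +0.526703;  D = +0.299883+0.432997i
d^3_{2,2}: k∈[0..1] ⇒ +0.882460 -0.187794 = +0.694666;  D = +0.452399+0.527159i
d^3_{3,2}: single k=0 term ⇒ -0.445943;  D = -0.323827-0.306595i
Y_3^{m'}(θ=2.0196,φ=6.1134) and Σ D·Y over m':
  (+0.0002+0.0008i)·(+0.2664+0.1488i)  (+0.0023+0.0076i)·(-0.3394-0.1199i)  (+0.0186+0.0442i)·(-0.0168-0.0029i)  (+0.0948+0.1726i)·(+0.3333+0.0000i)  (+0.2999+0.4330i)·(+0.0168-0.0029i)  (+0.4524+0.5272i)·(-0.3394+0.1199i)  (-0.3238-0.3066i)·(-0.2664+0.1488i)
Y_3^2(R⁻¹ n̂) = -0.047086-0.030617i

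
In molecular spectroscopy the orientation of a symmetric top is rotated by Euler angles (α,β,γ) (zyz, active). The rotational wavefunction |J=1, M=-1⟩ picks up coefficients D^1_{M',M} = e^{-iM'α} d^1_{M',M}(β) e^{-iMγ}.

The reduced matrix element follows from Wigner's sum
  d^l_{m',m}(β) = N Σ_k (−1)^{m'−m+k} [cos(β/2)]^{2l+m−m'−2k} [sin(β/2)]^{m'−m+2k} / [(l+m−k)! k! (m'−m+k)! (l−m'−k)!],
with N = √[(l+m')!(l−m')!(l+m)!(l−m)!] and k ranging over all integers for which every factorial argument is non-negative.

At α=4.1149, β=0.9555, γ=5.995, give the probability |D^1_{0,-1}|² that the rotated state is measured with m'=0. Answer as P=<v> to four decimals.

First d^1_{0,-1}(β=0.9555), then the phase factors e^{-i(0)α} and e^{-i(-1)γ}:
Half-angle: c=0.888032, s=0.459782. N=√(1·1·1·2)=1.414214
Admissible k: 0..0 (factorial args all ≥0)
  k=0: (−1)^1·1.4142/(1)·0.8880^1·0.4598^1 = -0.577425
d^1_{0,-1}(0.9555) = -0.577425
|D^1_{0,-1}|² = |d^1_{0,-1}(β)|² = (-0.577425)² = 0.333420 (the z-rotation phases have unit modulus)

P=0.3334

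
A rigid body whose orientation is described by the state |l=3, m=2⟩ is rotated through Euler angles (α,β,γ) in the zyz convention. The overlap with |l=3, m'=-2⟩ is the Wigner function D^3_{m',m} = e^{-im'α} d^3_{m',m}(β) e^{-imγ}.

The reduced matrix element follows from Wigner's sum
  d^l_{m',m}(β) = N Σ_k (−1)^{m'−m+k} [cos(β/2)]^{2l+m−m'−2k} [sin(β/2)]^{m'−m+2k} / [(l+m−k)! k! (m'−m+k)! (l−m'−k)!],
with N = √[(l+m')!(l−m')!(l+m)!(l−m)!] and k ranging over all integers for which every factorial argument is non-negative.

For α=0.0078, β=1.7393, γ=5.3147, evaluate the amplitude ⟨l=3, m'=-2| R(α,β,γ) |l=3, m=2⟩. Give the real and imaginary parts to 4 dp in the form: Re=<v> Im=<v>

Re=-0.1901 Im=0.4735

Split into d^3_{-2,2}(β=1.7393) × two z-phases.
With c≡cos(β/2)=0.645094 and s≡sin(β/2)=0.764103, N=[1·120·120·1]^{1/2}=120.000000
The bounds max(0,m−m')=4 and min(l+m,l−m')=5 give 2 terms
  k=4: (−1)^0·120.0000/(24)·0.6451^2·0.7641^4 = +0.709290
  k=5: (−1)^1·120.0000/(120)·0.6451^0·0.7641^6 = -0.199027
d^3_{-2,2}(1.7393) = +0.709290 -0.199027 = +0.510263
D = (+0.999878+0.015599i)·(+0.510263)·(-0.358046+0.933704i) = -0.190108+0.473527i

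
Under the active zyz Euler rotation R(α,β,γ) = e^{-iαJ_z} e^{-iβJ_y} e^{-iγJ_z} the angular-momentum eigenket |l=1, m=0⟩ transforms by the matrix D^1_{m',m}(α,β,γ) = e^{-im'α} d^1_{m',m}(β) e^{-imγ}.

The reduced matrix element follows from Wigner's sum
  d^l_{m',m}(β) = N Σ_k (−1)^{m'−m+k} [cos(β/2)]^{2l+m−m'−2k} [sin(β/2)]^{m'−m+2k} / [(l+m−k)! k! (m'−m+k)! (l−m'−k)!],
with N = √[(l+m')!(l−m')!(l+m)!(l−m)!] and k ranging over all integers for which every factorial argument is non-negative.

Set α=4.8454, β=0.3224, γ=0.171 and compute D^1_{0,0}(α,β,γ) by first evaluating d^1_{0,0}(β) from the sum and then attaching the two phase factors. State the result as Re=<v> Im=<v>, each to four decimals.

Split into d^1_{0,0}(β=0.3224) × two z-phases.
With c≡cos(β/2)=0.987035 and s≡sin(β/2)=0.160503, N=[1·1·1·1]^{1/2}=1.000000
The bounds max(0,m−m')=0 and min(l+m,l−m')=1 give 2 terms
  k=0: (−1)^0·1.0000/(1)·0.9870^2·0.1605^0 = +0.974239
  k=1: (−1)^1·1.0000/(1)·0.9870^0·0.1605^2 = -0.025761
d^1_{0,0}(0.3224) = +0.974239 -0.025761 = +0.948478
Phases: e^{-i·(0)·4.8454}=+1.000000+0.000000i, e^{-i·(0)·0.171}=+1.000000+0.000000i ⇒ D=+0.948478+0.000000i

Re=0.9485 Im=0.0000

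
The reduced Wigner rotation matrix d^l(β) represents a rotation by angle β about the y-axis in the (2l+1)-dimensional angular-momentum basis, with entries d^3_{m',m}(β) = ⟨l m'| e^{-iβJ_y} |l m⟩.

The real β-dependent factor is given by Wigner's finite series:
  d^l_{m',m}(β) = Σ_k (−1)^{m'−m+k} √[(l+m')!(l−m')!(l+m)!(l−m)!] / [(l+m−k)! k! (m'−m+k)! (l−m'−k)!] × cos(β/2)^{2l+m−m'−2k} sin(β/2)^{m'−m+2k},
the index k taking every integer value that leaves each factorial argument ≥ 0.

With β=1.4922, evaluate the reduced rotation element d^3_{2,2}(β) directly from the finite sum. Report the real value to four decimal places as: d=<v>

d=-0.5131

d^3_{2,2}(β=1.4922) via Wigner's sum:
With c≡cos(β/2)=0.734342 and s≡sin(β/2)=0.678780, N=[120·1·120·1]^{1/2}=120.000000
The bounds max(0,m−m')=0 and min(l+m,l−m')=1 give 2 terms
  k=0: (−1)^0·120.0000/(120)·0.7343^6·0.6788^0 = +0.156816
  k=1: (−1)^1·120.0000/(24)·0.7343^4·0.6788^2 = -0.669917
d^3_{2,2}(1.4922) = +0.156816 -0.669917 = -0.513101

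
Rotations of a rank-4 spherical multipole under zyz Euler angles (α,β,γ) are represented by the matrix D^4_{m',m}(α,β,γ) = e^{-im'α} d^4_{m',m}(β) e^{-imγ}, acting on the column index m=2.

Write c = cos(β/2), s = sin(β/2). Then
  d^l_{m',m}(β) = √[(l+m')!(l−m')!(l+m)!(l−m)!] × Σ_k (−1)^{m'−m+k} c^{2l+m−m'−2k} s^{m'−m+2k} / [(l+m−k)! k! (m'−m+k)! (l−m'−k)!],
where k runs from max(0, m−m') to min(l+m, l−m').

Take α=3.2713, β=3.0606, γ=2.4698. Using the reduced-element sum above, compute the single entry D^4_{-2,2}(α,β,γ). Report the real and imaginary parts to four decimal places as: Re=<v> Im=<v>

Re=-0.0314 Im=0.9734

D^4_{-2,2}(3.2713,3.0606,2.4698) = e^{-i·-2·3.2713}·d^4_{-2,2}(3.0606)·e^{-i·2·2.4698}. Compute d first:
c=cos(3.0606/2)=0.040485, s=sin(3.0606/2)=0.999180; N=√[2·720·720·2]=1440.000000
k: max(0,(2)−(-2))=4 … min(4+(2),4−(-2))=6
  k=4: (−1)^0·1440.0000/(96)·0.0405^4·0.9992^4 = +0.000040
  k=5: (−1)^1·1440.0000/(120)·0.0405^2·0.9992^6 = -0.019572
  k=6: (−1)^2·1440.0000/(1440)·0.0405^0·0.9992^8 = +0.993460
d^4_{-2,2}(3.0606) = +0.000040 -0.019572 +0.993460 = +0.973928
Attach z-rotation phases: D = e^{-i(-2)(3.2713)}·(+0.973928)·e^{-i(2)(2.4698)} = -0.031359+0.973423i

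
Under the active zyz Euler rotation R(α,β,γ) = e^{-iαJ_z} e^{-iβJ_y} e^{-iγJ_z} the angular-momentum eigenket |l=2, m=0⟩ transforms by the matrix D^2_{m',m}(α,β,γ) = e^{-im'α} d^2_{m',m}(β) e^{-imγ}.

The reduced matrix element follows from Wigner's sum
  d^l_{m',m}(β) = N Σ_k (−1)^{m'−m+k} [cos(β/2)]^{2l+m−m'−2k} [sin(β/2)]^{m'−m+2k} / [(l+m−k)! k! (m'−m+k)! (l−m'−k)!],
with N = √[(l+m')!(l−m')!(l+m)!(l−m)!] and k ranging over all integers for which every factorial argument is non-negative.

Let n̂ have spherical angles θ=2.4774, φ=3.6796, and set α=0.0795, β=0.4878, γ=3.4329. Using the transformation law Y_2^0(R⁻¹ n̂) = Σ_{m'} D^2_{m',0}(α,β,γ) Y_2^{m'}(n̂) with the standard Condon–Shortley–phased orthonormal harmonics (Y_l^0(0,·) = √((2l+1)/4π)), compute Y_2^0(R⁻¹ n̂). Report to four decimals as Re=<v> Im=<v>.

Need the full column D^2_{m',0} for m'=−2..2 at α=0.0795, β=0.4878, γ=3.4329.
cos(β/2)=0.970404, sin(β/2)=0.241489
d^2_{-2,0}: single k=2 term ⇒ +0.134516;  D = +0.132820+0.021298i
d^2_{-1,0}: k∈[1..2] ⇒ +0.540543 -0.033475 = +0.507068;  D = +0.505466+0.040269i
d^2_{0,0}: k∈[0..2] ⇒ +0.886767 -0.219664 +0.003401 = +0.670503;  D = +0.670503+0.000000i
d^2_{1,0}: k∈[0..1] ⇒ -0.540543 +0.033475 = -0.507068;  D = -0.505466+0.040269i
d^2_{2,0}: single k=0 term ⇒ +0.134516;  D = +0.132820-0.021298i
Y_2^{m'}(θ=2.4774,φ=3.6796) and Σ D·Y over m':
  (+0.1328+0.0213i)·(+0.0697-0.1292i)  (+0.5055+0.0403i)·(+0.3220-0.1921i)  (+0.6705+0.0000i)·(+0.2713+0.0000i)  (-0.5055+0.0403i)·(-0.3220-0.1921i)  (+0.1328-0.0213i)·(+0.0697+0.1292i)
Y_2^0(R⁻¹ n̂) = +0.546898-0.000000i

Re=0.5469 Im=0.0000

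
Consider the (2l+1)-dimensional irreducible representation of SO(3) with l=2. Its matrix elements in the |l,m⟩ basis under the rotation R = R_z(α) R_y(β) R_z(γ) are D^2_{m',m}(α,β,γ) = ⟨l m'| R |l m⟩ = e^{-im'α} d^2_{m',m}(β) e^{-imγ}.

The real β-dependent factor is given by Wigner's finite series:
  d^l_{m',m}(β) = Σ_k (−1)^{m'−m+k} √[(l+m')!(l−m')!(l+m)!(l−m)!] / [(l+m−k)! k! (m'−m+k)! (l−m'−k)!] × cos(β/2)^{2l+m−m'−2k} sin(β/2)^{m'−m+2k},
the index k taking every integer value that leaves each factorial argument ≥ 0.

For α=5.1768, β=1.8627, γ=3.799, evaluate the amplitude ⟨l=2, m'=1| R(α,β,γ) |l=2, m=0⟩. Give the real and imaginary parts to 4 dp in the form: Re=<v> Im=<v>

Re=0.1512 Im=0.3018

Split into d^2_{1,0}(β=1.8627) × two z-phases.
Half-angle: c=0.596751, s=0.802426. N=√(6·1·2·2)=4.898979
k: max(0,(0)−(1))=0 … min(2+(0),2−(1))=1
  k=0: (−1)^1·4.8990/(2)·0.5968^3·0.8024^1 = -0.417696
  k=1: (−1)^2·4.8990/(2)·0.5968^1·0.8024^3 = +0.755239
d^2_{1,0}(1.8627) = -0.417696 +0.755239 = +0.337543
D = (+0.447896+0.894086i)·(+0.337543)·(+1.000000+0.000000i) = +0.151184+0.301792i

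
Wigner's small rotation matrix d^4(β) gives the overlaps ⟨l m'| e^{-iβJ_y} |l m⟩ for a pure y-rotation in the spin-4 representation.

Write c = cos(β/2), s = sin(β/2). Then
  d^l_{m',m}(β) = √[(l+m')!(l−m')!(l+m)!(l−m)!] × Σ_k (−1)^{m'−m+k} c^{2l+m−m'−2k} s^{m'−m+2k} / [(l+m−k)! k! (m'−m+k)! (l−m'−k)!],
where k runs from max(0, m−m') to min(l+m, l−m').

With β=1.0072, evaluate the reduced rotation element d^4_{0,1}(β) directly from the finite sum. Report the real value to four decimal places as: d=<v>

d^4_{0,1}(β=1.0072) via Wigner's sum:
Half-angle: c=0.875851, s=0.482582. N=√(24·24·120·6)=643.987578
The bounds max(0,m−m')=1 and min(l+m,l−m')=4 give 4 terms
  k=1: (−1)^0·643.9876/(144)·0.8759^7·0.4826^1 = +0.853291
  k=2: (−1)^1·643.9876/(24)·0.8759^5·0.4826^3 = -1.554282
  k=3: (−1)^2·643.9876/(24)·0.8759^3·0.4826^5 = +0.471858
  k=4: (−1)^3·643.9876/(144)·0.8759^1·0.4826^7 = -0.023875
d^4_{0,1}(1.0072) = +0.853291 -1.554282 +0.471858 -0.023875 = -0.253008

d=-0.2530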